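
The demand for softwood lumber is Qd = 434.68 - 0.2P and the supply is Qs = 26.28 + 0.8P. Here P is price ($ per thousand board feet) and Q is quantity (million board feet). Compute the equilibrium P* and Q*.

P* = 408.4, Q* = 353

Equating demand and supply, 434.68 - 0.2P = 26.28 + 0.8P gives P = 408.4, so P* = 408.4.
From the demand curve, Q* = 434.68 - 0.2(408.4) = 353.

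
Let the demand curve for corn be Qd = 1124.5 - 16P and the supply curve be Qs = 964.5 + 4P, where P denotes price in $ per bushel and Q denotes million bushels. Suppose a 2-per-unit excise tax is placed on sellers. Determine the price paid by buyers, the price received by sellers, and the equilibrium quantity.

P_b = 8.4, P_s = 6.4, Q = 990.1

The tax drives a wedge P_b - P_s = 2. Substituting P_s = P_b - 2 into supply: Qs = 956.5 + 4P_b.
Set Qd = Qs: 1124.5 - 16P_b = 956.5 + 4P_b, so 168 = 20P_b and P_b = 8.4.
Then P_s = 8.4 - 2 = 6.4 and Q = 1124.5 - 16(8.4) = 990.1.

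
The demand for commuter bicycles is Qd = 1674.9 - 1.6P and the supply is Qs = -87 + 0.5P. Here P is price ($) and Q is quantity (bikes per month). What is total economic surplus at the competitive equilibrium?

Total surplus = 145105.078125

Set Qd = Qs: 1674.9 - 1.6P = -87 + 0.5P, so 1761.9 = 2.1P and P* = 839.
Plugging P* into demand: Q* = 1674.9 - 1.6(839) = 332.5.
Demand choke price = 1046.8125; supply choke price = 174. CS = ½(1046.8125 - 839)(332.5) = 34548.828125; PS = ½(839 - 174)(332.5) = 110556.25. Total surplus = 145105.078125.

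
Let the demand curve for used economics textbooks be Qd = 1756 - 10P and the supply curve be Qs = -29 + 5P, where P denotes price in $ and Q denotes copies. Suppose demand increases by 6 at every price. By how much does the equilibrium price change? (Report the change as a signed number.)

Set Qd = Qs: 1756 - 10P = -29 + 5P, so 1785 = 15P and P* = 119.
From the demand curve, Q* = 1756 - 10(119) = 566.
After the shift, demand is Qd = 1762 - 10P.
New equilibrium: 1791 = 15P, so P = 119.4 and Q = 568.
ΔP = 119.4 - 119 = 0.4.

ΔP = 0.4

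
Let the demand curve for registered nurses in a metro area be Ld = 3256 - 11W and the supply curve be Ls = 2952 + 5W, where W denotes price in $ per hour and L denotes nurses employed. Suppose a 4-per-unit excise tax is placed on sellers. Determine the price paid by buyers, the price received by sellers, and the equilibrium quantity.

Sellers keep W_s = W_b - 4 per unit, so supply in terms of the buyer price is Ls = 2932 + 5W_b.
Market clearing requires 3256 - 11W_b = 2932 + 5W_b; hence 324 = 16W_b and W_b = 20.25.
So W_s = 16.25 and the quantity traded is L = 3256 - 11(20.25) = 3033.25.

W_b = 20.25, W_s = 16.25, L = 3033.25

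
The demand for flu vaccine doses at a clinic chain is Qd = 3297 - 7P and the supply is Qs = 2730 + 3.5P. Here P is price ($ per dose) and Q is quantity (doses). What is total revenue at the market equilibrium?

Total revenue = 157626

The market clears where 3297 - 7P = 2730 + 3.5P. Rearranging, 10.5P = 567, hence P* = 54.
Then Q* = 3297 - 7(54) = 2919.
Total revenue = P* × Q* = 54 × 2919 = 157626.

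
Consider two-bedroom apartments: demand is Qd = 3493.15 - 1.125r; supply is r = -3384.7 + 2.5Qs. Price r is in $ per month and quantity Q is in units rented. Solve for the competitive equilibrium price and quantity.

r* = 1402.8, Q* = 1915

Rewriting in direct form: Qs = 1353.88 + 0.4r.
Equating demand and supply, 3493.15 - 1.125r = 1353.88 + 0.4r gives 1.525r = 2139.27, so r* = 1402.8.
Substitute back: Q* = 3493.15 - 1.125(1402.8) = 1915.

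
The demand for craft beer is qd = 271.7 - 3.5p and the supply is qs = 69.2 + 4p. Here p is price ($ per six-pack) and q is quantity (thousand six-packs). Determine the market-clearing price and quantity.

p* = 27, q* = 177.2

The market clears where 271.7 - 3.5p = 69.2 + 4p. Rearranging, 7.5p = 202.5, hence p* = 27.
Plugging p* into demand: q* = 271.7 - 3.5(27) = 177.2.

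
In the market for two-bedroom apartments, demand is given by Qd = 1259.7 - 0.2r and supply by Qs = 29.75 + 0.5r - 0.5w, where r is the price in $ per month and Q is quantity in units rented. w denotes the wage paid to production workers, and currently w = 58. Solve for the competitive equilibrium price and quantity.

r* = 1798.5, Q* = 900

With w = 58, supply is Qs = 0.75 + 0.5r.
The market clears where 1259.7 - 0.2r = 0.75 + 0.5r. Rearranging, 0.7r = 1258.95, hence r* = 1798.5.
Then Q* = 1259.7 - 0.2(1798.5) = 900.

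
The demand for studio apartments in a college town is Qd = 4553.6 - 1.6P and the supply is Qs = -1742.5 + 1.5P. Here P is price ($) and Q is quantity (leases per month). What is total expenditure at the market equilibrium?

Set Qd = Qs: 4553.6 - 1.6P = -1742.5 + 1.5P, so 6296.1 = 3.1P and P* = 2031.
Then Q* = 4553.6 - 1.6(2031) = 1304.
Total expenditure = P* × Q* = 2031 × 1304 = 2648424.

Total expenditure = 2648424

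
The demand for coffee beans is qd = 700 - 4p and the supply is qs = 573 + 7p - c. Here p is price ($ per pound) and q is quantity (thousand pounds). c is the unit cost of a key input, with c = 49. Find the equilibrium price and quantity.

p* = 16, q* = 636

With c = 49, supply is qs = 524 + 7p.
The market clears where 700 - 4p = 524 + 7p. Rearranging, 11p = 176, hence p* = 16.
Plugging p* into demand: q* = 700 - 4(16) = 636.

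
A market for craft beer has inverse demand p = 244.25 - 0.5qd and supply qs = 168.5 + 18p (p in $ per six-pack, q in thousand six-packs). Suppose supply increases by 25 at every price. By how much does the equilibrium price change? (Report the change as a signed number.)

Δp = -1.25

Solving each curve for q: qd = 488.5 - 2p.
The market clears where 488.5 - 2p = 168.5 + 18p. Rearranging, 20p = 320, hence p* = 16.
Then q* = 488.5 - 2(16) = 456.5.
After the shift, supply is qs = 193.5 + 18p.
The new intersection has 295 = 20p, i.e. p = 14.75, q = 459.
Δp = 14.75 - 16 = -1.25.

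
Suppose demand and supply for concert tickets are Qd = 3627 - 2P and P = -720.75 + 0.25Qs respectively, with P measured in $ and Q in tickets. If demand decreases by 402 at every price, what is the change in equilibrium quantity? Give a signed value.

ΔQ = -268

In direct form, Qs = 2883 + 4P.
Set Qd = Qs: 3627 - 2P = 2883 + 4P, so 744 = 6P and P* = 124.
Substitute back: Q* = 3627 - 2(124) = 3379.
After the shift, demand is Qd = 3225 - 2P.
The new intersection has 342 = 6P, i.e. P = 57, Q = 3111.
ΔQ = 3111 - 3379 = -268.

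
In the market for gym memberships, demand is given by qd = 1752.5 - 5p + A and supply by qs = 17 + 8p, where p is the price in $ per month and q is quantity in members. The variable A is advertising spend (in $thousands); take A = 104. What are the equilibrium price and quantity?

p* = 141.5, q* = 1149

With A = 104, demand is qd = 1856.5 - 5p.
The market clears where 1856.5 - 5p = 17 + 8p. Rearranging, 13p = 1839.5, hence p* = 141.5.
Substitute back: q* = 1856.5 - 5(141.5) = 1149.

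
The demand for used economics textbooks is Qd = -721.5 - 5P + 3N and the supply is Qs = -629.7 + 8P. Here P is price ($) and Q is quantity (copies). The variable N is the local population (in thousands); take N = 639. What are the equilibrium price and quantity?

With N = 639, demand is Qd = 1195.5 - 5P.
Set Qd = Qs: 1195.5 - 5P = -629.7 + 8P, so 1825.2 = 13P and P* = 140.4.
Then Q* = 1195.5 - 5(140.4) = 493.5.

P* = 140.4, Q* = 493.5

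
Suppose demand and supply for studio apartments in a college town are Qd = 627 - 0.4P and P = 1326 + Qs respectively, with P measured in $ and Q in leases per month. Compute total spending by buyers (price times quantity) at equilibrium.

Total spending by buyers = 96255

Inverting to quantity form: Qs = -1326 + P.
At equilibrium Qd = Qs, so 627 - 0.4P = -1326 + P; collecting terms, 1953 = 1.4P and P* = 1395.
From the demand curve, Q* = 627 - 0.4(1395) = 69.
Total spending by buyers = P* × Q* = 1395 × 69 = 96255.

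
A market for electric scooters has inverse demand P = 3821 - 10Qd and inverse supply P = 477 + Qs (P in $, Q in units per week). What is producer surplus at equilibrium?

In direct form, Qd = 382.1 - 0.1P and Qs = -477 + P.
The market clears where 382.1 - 0.1P = -477 + P. Rearranging, 1.1P = 859.1, hence P* = 781.
Plugging P* into demand: Q* = 382.1 - 0.1(781) = 304.
Supply choke price (Qs = 0): P = 477. Producer surplus = ½ × (781 - 477) × 304 = 46208.

Producer surplus = 46208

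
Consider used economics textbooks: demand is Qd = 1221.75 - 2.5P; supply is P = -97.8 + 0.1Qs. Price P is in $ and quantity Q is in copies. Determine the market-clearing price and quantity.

Solving each curve for Q: Qs = 978 + 10P.
At equilibrium Qd = Qs, so 1221.75 - 2.5P = 978 + 10P; collecting terms, 243.75 = 12.5P and P* = 19.5.
From the demand curve, Q* = 1221.75 - 2.5(19.5) = 1173.

P* = 19.5, Q* = 1173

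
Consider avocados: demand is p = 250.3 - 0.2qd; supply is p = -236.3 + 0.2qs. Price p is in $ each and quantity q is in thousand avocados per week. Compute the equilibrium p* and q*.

p* = 7, q* = 1216.5

Rewriting in direct form: qd = 1251.5 - 5p and qs = 1181.5 + 5p.
The market clears where 1251.5 - 5p = 1181.5 + 5p. Rearranging, 10p = 70, hence p* = 7.
Then q* = 1251.5 - 5(7) = 1216.5.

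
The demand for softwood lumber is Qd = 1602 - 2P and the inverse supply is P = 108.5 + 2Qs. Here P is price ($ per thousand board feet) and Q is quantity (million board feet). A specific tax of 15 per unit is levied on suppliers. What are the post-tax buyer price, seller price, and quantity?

Inverting to quantity form: Qs = -54.25 + 0.5P.
With a tax of 15 on suppliers, they supply based on the net price P_s = P_b - 15, so Qs = -61.75 + 0.5P_b.
Market clearing requires 1602 - 2P_b = -61.75 + 0.5P_b; hence 1663.75 = 2.5P_b and P_b = 665.5.
So P_s = 650.5 and the quantity traded is Q = 1602 - 2(665.5) = 271.

P_b = 665.5, P_s = 650.5, Q = 271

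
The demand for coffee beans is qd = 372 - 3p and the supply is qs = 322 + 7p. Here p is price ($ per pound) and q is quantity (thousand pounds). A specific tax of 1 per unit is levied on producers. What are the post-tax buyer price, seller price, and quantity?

p_b = 5.7, p_s = 4.7, q = 354.9

With a tax of 1 on producers, they supply based on the net price p_s = p_b - 1, so qs = 315 + 7p_b.
Set qd = qs: 372 - 3p_b = 315 + 7p_b, so 57 = 10p_b and p_b = 5.7.
So p_s = 4.7 and the quantity traded is q = 372 - 3(5.7) = 354.9.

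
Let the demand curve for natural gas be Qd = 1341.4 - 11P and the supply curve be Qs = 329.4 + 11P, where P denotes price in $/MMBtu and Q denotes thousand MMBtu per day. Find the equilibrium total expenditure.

Total expenditure = 38428.4

Set Qd = Qs: 1341.4 - 11P = 329.4 + 11P, so 1012 = 22P and P* = 46.
Plugging P* into demand: Q* = 1341.4 - 11(46) = 835.4.
Total expenditure = P* × Q* = 46 × 835.4 = 38428.4.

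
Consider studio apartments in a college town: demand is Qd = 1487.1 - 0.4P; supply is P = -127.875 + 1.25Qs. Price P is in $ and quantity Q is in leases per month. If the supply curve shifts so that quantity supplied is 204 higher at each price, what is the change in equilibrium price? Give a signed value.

Solving each curve for Q: Qs = 102.3 + 0.8P.
Set Qd = Qs: 1487.1 - 0.4P = 102.3 + 0.8P, so 1384.8 = 1.2P and P* = 1154.
Plugging P* into demand: Q* = 1487.1 - 0.4(1154) = 1025.5.
After the shift, supply is Qs = 306.3 + 0.8P.
The new intersection has 1180.8 = 1.2P, i.e. P = 984, Q = 1093.5.
ΔP = 984 - 1154 = -170.

ΔP = -170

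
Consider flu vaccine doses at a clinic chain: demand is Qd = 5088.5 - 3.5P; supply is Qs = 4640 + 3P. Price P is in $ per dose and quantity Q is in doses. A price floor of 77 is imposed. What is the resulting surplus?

With P fixed at 77, quantity demanded is 4819 and quantity supplied is 4871.
Surplus = Qs - Qd = 4871 - 4819 = 52.

Surplus = 52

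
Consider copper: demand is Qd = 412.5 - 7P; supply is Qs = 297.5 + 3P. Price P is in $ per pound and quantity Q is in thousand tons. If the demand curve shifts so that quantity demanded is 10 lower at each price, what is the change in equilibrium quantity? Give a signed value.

ΔQ = -3

Equating demand and supply, 412.5 - 7P = 297.5 + 3P gives 10P = 115, so P* = 11.5.
From the demand curve, Q* = 412.5 - 7(11.5) = 332.
After the shift, demand is Qd = 402.5 - 7P.
The new intersection has 105 = 10P, i.e. P = 10.5, Q = 329.
ΔQ = 329 - 332 = -3.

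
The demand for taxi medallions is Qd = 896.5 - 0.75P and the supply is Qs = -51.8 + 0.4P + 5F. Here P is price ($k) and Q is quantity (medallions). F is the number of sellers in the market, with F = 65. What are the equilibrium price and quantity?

With F = 65, supply is Qs = 273.2 + 0.4P.
At equilibrium Qd = Qs, so 896.5 - 0.75P = 273.2 + 0.4P; collecting terms, 623.3 = 1.15P and P* = 542.
Plugging P* into demand: Q* = 896.5 - 0.75(542) = 490.

P* = 542, Q* = 490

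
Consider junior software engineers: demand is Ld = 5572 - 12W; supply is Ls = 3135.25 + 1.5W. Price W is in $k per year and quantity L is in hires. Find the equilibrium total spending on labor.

Equating demand and supply, 5572 - 12W = 3135.25 + 1.5W gives 13.5W = 2436.75, so W* = 180.5.
From the demand curve, L* = 5572 - 12(180.5) = 3406.
Total spending on labor = W* × L* = 180.5 × 3406 = 614783.

Total spending on labor = 614783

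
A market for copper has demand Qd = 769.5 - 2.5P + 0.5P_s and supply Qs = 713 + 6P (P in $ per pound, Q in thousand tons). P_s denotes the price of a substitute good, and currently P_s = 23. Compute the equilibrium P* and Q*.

With P_s = 23, demand is Qd = 781 - 2.5P.
At equilibrium Qd = Qs, so 781 - 2.5P = 713 + 6P; collecting terms, 68 = 8.5P and P* = 8.
Plugging P* into demand: Q* = 781 - 2.5(8) = 761.

P* = 8, Q* = 761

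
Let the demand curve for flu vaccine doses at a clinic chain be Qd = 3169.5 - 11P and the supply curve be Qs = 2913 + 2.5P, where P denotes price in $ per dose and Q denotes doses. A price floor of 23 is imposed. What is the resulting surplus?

Surplus = 54

With P fixed at 23, quantity demanded is 2916.5 and quantity supplied is 2970.5.
Surplus = Qs - Qd = 2970.5 - 2916.5 = 54.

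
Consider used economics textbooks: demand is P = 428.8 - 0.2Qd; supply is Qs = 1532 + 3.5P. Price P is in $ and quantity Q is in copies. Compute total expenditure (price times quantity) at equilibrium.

Rewriting in direct form: Qd = 2144 - 5P.
Equating demand and supply, 2144 - 5P = 1532 + 3.5P gives 8.5P = 612, so P* = 72.
From the demand curve, Q* = 2144 - 5(72) = 1784.
Total expenditure = P* × Q* = 72 × 1784 = 128448.

Total expenditure = 128448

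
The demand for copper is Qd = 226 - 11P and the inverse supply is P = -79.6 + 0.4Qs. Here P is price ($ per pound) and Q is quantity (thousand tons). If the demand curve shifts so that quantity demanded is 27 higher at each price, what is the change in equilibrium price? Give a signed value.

Solving each curve for Q: Qs = 199 + 2.5P.
At equilibrium Qd = Qs, so 226 - 11P = 199 + 2.5P; collecting terms, 27 = 13.5P and P* = 2.
From the demand curve, Q* = 226 - 11(2) = 204.
After the shift, demand is Qd = 253 - 11P.
The new intersection has 54 = 13.5P, i.e. P = 4, Q = 209.
ΔP = 4 - 2 = 2.

ΔP = 2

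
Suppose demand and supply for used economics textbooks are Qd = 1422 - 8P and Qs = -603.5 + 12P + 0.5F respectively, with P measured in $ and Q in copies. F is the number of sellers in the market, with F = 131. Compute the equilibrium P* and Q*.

With F = 131, supply is Qs = -538 + 12P.
Equating demand and supply, 1422 - 8P = -538 + 12P gives 20P = 1960, so P* = 98.
Plugging P* into demand: Q* = 1422 - 8(98) = 638.

P* = 98, Q* = 638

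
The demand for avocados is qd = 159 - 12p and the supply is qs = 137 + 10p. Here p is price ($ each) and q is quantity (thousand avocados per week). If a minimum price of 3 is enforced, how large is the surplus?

Surplus = 44

At p = 3: qd = 123 and qs = 167.
Surplus = qs - qd = 167 - 123 = 44.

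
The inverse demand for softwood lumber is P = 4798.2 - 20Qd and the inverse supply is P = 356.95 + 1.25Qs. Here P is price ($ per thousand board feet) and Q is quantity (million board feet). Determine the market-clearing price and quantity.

P* = 618.2, Q* = 209

Solving each curve for Q: Qd = 239.91 - 0.05P and Qs = -285.56 + 0.8P.
Equating demand and supply, 239.91 - 0.05P = -285.56 + 0.8P gives 0.85P = 525.47, so P* = 618.2.
Substitute back: Q* = 239.91 - 0.05(618.2) = 209.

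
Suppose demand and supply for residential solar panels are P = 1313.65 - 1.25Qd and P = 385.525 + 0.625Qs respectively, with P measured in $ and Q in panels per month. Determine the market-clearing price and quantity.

P* = 694.9, Q* = 495

Inverting to quantity form: Qd = 1050.92 - 0.8P and Qs = -616.84 + 1.6P.
At equilibrium Qd = Qs, so 1050.92 - 0.8P = -616.84 + 1.6P; collecting terms, 1667.76 = 2.4P and P* = 694.9.
Plugging P* into demand: Q* = 1050.92 - 0.8(694.9) = 495.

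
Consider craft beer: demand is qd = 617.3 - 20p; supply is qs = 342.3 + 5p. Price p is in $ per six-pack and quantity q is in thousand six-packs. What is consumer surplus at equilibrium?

Set qd = qs: 617.3 - 20p = 342.3 + 5p, so 275 = 25p and p* = 11.
Plugging p* into demand: q* = 617.3 - 20(11) = 397.3.
Demand choke price (qd = 0): p = 617.3/20 = 30.865. Consumer surplus = ½ × (30.865 - 11) × 397.3 = 3946.18225.

Consumer surplus = 3946.18225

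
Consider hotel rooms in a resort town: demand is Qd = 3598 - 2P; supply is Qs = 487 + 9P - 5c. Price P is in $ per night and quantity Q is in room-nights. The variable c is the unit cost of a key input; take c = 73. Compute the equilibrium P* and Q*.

P* = 316, Q* = 2966

With c = 73, supply is Qs = 122 + 9P.
The market clears where 3598 - 2P = 122 + 9P. Rearranging, 11P = 3476, hence P* = 316.
Substitute back: Q* = 3598 - 2(316) = 2966.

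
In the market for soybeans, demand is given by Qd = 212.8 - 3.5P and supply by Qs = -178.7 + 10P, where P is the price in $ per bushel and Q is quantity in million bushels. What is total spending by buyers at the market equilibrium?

Set Qd = Qs: 212.8 - 3.5P = -178.7 + 10P, so 391.5 = 13.5P and P* = 29.
From the demand curve, Q* = 212.8 - 3.5(29) = 111.3.
Total spending by buyers = P* × Q* = 29 × 111.3 = 3227.7.

Total spending by buyers = 3227.7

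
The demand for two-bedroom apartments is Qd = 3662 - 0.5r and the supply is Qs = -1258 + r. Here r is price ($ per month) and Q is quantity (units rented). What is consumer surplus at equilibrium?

Consumer surplus = 4088484

At equilibrium Qd = Qs, so 3662 - 0.5r = -1258 + r; collecting terms, 4920 = 1.5r and r* = 3280.
Plugging r* into demand: Q* = 3662 - 0.5(3280) = 2022.
Demand choke price (Qd = 0): r = 3662/0.5 = 7324. Consumer surplus = ½ × (7324 - 3280) × 2022 = 4088484.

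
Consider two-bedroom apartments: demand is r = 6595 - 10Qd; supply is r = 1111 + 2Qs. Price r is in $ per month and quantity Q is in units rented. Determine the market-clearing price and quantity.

r* = 2025, Q* = 457

Inverting to quantity form: Qd = 659.5 - 0.1r and Qs = -555.5 + 0.5r.
Equating demand and supply, 659.5 - 0.1r = -555.5 + 0.5r gives 0.6r = 1215, so r* = 2025.
From the demand curve, Q* = 659.5 - 0.1(2025) = 457.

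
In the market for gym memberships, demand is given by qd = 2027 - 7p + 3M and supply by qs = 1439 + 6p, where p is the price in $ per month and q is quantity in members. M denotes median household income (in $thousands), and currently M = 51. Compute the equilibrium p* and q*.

With M = 51, demand is qd = 2180 - 7p.
Equating demand and supply, 2180 - 7p = 1439 + 6p gives 13p = 741, so p* = 57.
Then q* = 2180 - 7(57) = 1781.

p* = 57, q* = 1781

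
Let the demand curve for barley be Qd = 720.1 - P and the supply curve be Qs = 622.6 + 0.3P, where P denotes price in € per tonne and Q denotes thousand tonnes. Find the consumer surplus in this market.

At equilibrium Qd = Qs, so 720.1 - P = 622.6 + 0.3P; collecting terms, 97.5 = 1.3P and P* = 75.
Then Q* = 720.1 - 75 = 645.1.
Demand choke price (Qd = 0): P = 720.1. Consumer surplus = ½ × (720.1 - 75) × 645.1 = 208077.005.

Consumer surplus = 208077.005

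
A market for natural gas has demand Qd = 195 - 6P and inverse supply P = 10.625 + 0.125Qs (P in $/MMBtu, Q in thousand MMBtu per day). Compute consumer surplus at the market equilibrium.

In direct form, Qs = -85 + 8P.
The market clears where 195 - 6P = -85 + 8P. Rearranging, 14P = 280, hence P* = 20.
Then Q* = 195 - 6(20) = 75.
Demand choke price (Qd = 0): P = 195/6 = 32.5. Consumer surplus = ½ × (32.5 - 20) × 75 = 468.75.

Consumer surplus = 468.75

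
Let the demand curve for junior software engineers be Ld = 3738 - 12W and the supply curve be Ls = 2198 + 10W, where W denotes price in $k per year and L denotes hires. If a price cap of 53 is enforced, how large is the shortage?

Shortage = 374

At W = 53: Ld = 3102 and Ls = 2728.
Shortage = Ld - Ls = 3102 - 2728 = 374.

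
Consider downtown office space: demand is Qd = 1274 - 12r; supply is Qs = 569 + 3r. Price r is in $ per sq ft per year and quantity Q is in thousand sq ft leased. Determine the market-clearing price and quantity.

At equilibrium Qd = Qs, so 1274 - 12r = 569 + 3r; collecting terms, 705 = 15r and r* = 47.
From the demand curve, Q* = 1274 - 12(47) = 710.

r* = 47, Q* = 710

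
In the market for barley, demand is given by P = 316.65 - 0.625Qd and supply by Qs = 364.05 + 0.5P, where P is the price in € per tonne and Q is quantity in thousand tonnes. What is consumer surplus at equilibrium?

Consumer surplus = 49501.25

Rewriting in direct form: Qd = 506.64 - 1.6P.
Equating demand and supply, 506.64 - 1.6P = 364.05 + 0.5P gives 2.1P = 142.59, so P* = 67.9.
Then Q* = 506.64 - 1.6(67.9) = 398.
Demand choke price (Qd = 0): P = 506.64/1.6 = 316.65. Consumer surplus = ½ × (316.65 - 67.9) × 398 = 49501.25.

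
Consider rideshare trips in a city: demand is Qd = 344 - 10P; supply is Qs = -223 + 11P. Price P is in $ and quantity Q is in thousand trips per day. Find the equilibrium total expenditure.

The market clears where 344 - 10P = -223 + 11P. Rearranging, 21P = 567, hence P* = 27.
Substitute back: Q* = 344 - 10(27) = 74.
Total expenditure = P* × Q* = 27 × 74 = 1998.

Total expenditure = 1998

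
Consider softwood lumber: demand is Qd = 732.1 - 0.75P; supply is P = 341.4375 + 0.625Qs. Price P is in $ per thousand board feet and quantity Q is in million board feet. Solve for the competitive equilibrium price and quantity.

P* = 544, Q* = 324.1

Solving each curve for Q: Qs = -546.3 + 1.6P.
Set Qd = Qs: 732.1 - 0.75P = -546.3 + 1.6P, so 1278.4 = 2.35P and P* = 544.
Then Q* = 732.1 - 0.75(544) = 324.1.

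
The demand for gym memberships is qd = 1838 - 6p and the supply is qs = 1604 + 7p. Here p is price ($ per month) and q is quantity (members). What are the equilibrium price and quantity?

p* = 18, q* = 1730

At equilibrium qd = qs, so 1838 - 6p = 1604 + 7p; collecting terms, 234 = 13p and p* = 18.
Then q* = 1838 - 6(18) = 1730.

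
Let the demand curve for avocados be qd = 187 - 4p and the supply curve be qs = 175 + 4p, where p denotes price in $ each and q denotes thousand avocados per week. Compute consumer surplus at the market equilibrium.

Consumer surplus = 4095.125

The market clears where 187 - 4p = 175 + 4p. Rearranging, 8p = 12, hence p* = 1.5.
Plugging p* into demand: q* = 187 - 4(1.5) = 181.
Demand choke price (qd = 0): p = 187/4 = 46.75. Consumer surplus = ½ × (46.75 - 1.5) × 181 = 4095.125.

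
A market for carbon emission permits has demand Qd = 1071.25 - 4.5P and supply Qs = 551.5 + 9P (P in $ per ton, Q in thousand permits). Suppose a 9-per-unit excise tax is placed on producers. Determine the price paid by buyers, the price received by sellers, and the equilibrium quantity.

Producers keep P_s = P_b - 9 per unit, so supply in terms of the buyer price is Qs = 470.5 + 9P_b.
Equate demand and the shifted supply: 1071.25 - 4.5P_b = 470.5 + 9P_b, giving 13.5P_b = 600.75, so P_b = 44.5.
Then P_s = 44.5 - 9 = 35.5 and Q = 1071.25 - 4.5(44.5) = 871.

P_b = 44.5, P_s = 35.5, Q = 871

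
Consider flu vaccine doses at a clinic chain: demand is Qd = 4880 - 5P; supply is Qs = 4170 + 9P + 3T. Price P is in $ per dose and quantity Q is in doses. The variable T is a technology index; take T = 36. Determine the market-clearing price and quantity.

With T = 36, supply is Qs = 4278 + 9P.
Equating demand and supply, 4880 - 5P = 4278 + 9P gives 14P = 602, so P* = 43.
From the demand curve, Q* = 4880 - 5(43) = 4665.

P* = 43, Q* = 4665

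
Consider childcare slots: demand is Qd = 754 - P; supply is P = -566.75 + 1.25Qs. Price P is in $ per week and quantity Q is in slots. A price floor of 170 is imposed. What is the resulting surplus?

Surplus = 5.4

Solving each curve for Q: Qs = 453.4 + 0.8P.
Evaluating both curves at the floor price 170 gives Qd = 584, Qs = 589.4.
Surplus = Qs - Qd = 589.4 - 584 = 5.4.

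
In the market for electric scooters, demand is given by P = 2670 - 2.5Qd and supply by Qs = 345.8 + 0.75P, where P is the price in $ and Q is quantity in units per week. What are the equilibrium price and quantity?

Rewriting in direct form: Qd = 1068 - 0.4P.
Set Qd = Qs: 1068 - 0.4P = 345.8 + 0.75P, so 722.2 = 1.15P and P* = 628.
Then Q* = 1068 - 0.4(628) = 816.8.

P* = 628, Q* = 816.8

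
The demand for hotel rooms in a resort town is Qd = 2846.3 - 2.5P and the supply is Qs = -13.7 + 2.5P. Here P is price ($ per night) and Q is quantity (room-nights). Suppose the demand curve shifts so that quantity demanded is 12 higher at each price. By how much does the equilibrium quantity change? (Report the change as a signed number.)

At equilibrium Qd = Qs, so 2846.3 - 2.5P = -13.7 + 2.5P; collecting terms, 2860 = 5P and P* = 572.
Plugging P* into demand: Q* = 2846.3 - 2.5(572) = 1416.3.
After the shift, demand is Qd = 2858.3 - 2.5P.
The new intersection has 2872 = 5P, i.e. P = 574.4, Q = 1422.3.
ΔQ = 1422.3 - 1416.3 = 6.

ΔQ = 6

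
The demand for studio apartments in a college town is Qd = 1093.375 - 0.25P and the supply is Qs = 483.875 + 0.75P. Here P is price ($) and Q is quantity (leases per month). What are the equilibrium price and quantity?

The market clears where 1093.375 - 0.25P = 483.875 + 0.75P. Rearranging, P = 609.5, hence P* = 609.5.
Then Q* = 1093.375 - 0.25(609.5) = 941.

P* = 609.5, Q* = 941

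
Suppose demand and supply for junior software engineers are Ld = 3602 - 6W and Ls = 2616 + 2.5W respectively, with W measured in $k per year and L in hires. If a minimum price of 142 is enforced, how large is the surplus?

Surplus = 221

Evaluating both curves at the floor price 142 gives Ld = 2750, Ls = 2971.
Surplus = Ls - Ld = 2971 - 2750 = 221.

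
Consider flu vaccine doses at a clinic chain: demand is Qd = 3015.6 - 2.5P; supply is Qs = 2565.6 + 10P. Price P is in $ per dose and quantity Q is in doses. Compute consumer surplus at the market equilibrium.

At equilibrium Qd = Qs, so 3015.6 - 2.5P = 2565.6 + 10P; collecting terms, 450 = 12.5P and P* = 36.
From the demand curve, Q* = 3015.6 - 2.5(36) = 2925.6.
Demand choke price (Qd = 0): P = 3015.6/2.5 = 1206.24. Consumer surplus = ½ × (1206.24 - 36) × 2925.6 = 1711827.072.

Consumer surplus = 1711827.072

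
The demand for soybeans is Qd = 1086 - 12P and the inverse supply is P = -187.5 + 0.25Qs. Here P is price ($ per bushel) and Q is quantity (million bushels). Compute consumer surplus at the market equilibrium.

Consumer surplus = 28981.5

In direct form, Qs = 750 + 4P.
At equilibrium Qd = Qs, so 1086 - 12P = 750 + 4P; collecting terms, 336 = 16P and P* = 21.
From the demand curve, Q* = 1086 - 12(21) = 834.
Demand choke price (Qd = 0): P = 1086/12 = 90.5. Consumer surplus = ½ × (90.5 - 21) × 834 = 28981.5.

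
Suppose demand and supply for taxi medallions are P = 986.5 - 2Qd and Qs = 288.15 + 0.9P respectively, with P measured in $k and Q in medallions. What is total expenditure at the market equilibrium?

In direct form, Qd = 493.25 - 0.5P.
At equilibrium Qd = Qs, so 493.25 - 0.5P = 288.15 + 0.9P; collecting terms, 205.1 = 1.4P and P* = 146.5.
From the demand curve, Q* = 493.25 - 0.5(146.5) = 420.
Total expenditure = P* × Q* = 146.5 × 420 = 61530.

Total expenditure = 61530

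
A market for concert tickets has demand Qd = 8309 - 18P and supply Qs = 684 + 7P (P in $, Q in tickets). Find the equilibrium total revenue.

Total revenue = 859795

Equating demand and supply, 8309 - 18P = 684 + 7P gives 25P = 7625, so P* = 305.
Then Q* = 8309 - 18(305) = 2819.
Total revenue = P* × Q* = 305 × 2819 = 859795.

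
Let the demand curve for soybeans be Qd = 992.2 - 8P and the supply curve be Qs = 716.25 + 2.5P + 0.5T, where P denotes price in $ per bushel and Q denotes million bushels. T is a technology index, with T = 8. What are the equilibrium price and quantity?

With T = 8, supply is Qs = 720.25 + 2.5P.
At equilibrium Qd = Qs, so 992.2 - 8P = 720.25 + 2.5P; collecting terms, 271.95 = 10.5P and P* = 25.9.
Then Q* = 992.2 - 8(25.9) = 785.

P* = 25.9, Q* = 785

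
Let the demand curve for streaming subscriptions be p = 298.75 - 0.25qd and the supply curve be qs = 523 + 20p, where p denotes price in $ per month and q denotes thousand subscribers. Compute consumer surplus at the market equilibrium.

In direct form, qd = 1195 - 4p.
Set qd = qs: 1195 - 4p = 523 + 20p, so 672 = 24p and p* = 28.
From the demand curve, q* = 1195 - 4(28) = 1083.
Demand choke price (qd = 0): p = 1195/4 = 298.75. Consumer surplus = ½ × (298.75 - 28) × 1083 = 146611.125.

Consumer surplus = 146611.125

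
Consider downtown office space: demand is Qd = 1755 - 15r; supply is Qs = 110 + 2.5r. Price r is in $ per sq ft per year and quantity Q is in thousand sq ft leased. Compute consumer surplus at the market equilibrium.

At equilibrium Qd = Qs, so 1755 - 15r = 110 + 2.5r; collecting terms, 1645 = 17.5r and r* = 94.
From the demand curve, Q* = 1755 - 15(94) = 345.
Demand choke price (Qd = 0): r = 1755/15 = 117. Consumer surplus = ½ × (117 - 94) × 345 = 3967.5.

Consumer surplus = 3967.5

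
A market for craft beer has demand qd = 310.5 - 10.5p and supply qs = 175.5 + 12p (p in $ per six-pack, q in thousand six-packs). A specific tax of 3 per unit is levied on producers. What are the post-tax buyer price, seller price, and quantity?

p_b = 7.6, p_s = 4.6, q = 230.7

Producers keep p_s = p_b - 3 per unit, so supply in terms of the buyer price is qs = 139.5 + 12p_b.
Market clearing requires 310.5 - 10.5p_b = 139.5 + 12p_b; hence 171 = 22.5p_b and p_b = 7.6.
So p_s = 4.6 and the quantity traded is q = 310.5 - 10.5(7.6) = 230.7.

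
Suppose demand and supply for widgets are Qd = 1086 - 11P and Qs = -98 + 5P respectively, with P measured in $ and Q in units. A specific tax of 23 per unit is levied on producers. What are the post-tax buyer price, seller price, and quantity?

P_b = 81.1875, P_s = 58.1875, Q = 192.9375

The tax drives a wedge P_b - P_s = 23. Substituting P_s = P_b - 23 into supply: Qs = -213 + 5P_b.
Set Qd = Qs: 1086 - 11P_b = -213 + 5P_b, so 1299 = 16P_b and P_b = 81.1875.
So P_s = 58.1875 and the quantity traded is Q = 1086 - 11(81.1875) = 192.9375.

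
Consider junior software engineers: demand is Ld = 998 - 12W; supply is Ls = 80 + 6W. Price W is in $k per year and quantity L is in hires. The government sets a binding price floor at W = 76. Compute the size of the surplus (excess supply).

At W = 76: Ld = 86 and Ls = 536.
Surplus = Ls - Ld = 536 - 86 = 450.

Surplus = 450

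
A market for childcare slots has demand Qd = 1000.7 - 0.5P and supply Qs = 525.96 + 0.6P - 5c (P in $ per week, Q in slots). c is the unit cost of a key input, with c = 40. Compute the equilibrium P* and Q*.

P* = 613.4, Q* = 694

With c = 40, supply is Qs = 325.96 + 0.6P.
Set Qd = Qs: 1000.7 - 0.5P = 325.96 + 0.6P, so 674.74 = 1.1P and P* = 613.4.
Plugging P* into demand: Q* = 1000.7 - 0.5(613.4) = 694.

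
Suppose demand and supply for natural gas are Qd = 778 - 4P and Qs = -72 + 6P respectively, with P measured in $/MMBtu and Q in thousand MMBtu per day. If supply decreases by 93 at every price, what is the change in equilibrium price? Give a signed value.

ΔP = 9.3

At equilibrium Qd = Qs, so 778 - 4P = -72 + 6P; collecting terms, 850 = 10P and P* = 85.
Substitute back: Q* = 778 - 4(85) = 438.
After the shift, supply is Qs = -165 + 6P.
New equilibrium: 943 = 10P, so P = 94.3 and Q = 400.8.
ΔP = 94.3 - 85 = 9.3.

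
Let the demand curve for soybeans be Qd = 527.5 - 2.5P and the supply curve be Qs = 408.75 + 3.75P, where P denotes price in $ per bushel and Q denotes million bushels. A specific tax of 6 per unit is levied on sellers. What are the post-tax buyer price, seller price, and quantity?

Sellers keep P_s = P_b - 6 per unit, so supply in terms of the buyer price is Qs = 386.25 + 3.75P_b.
Equate demand and the shifted supply: 527.5 - 2.5P_b = 386.25 + 3.75P_b, giving 6.25P_b = 141.25, so P_b = 22.6.
So P_s = 16.6 and the quantity traded is Q = 527.5 - 2.5(22.6) = 471.

P_b = 22.6, P_s = 16.6, Q = 471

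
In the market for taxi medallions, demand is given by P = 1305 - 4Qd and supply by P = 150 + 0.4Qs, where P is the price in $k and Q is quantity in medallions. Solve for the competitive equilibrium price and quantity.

P* = 255, Q* = 262.5

Rewriting in direct form: Qd = 326.25 - 0.25P and Qs = -375 + 2.5P.
At equilibrium Qd = Qs, so 326.25 - 0.25P = -375 + 2.5P; collecting terms, 701.25 = 2.75P and P* = 255.
Substitute back: Q* = 326.25 - 0.25(255) = 262.5.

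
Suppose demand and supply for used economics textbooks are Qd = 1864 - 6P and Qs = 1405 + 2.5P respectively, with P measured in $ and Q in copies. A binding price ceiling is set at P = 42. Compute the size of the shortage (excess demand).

Evaluating both curves at the ceiling price 42 gives Qd = 1612, Qs = 1510.
Shortage = Qd - Qs = 1612 - 1510 = 102.

Shortage = 102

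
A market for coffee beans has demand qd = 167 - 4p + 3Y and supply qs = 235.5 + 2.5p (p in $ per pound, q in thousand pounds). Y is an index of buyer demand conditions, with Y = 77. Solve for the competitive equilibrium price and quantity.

p* = 25, q* = 298

With Y = 77, demand is qd = 398 - 4p.
Set qd = qs: 398 - 4p = 235.5 + 2.5p, so 162.5 = 6.5p and p* = 25.
Plugging p* into demand: q* = 398 - 4(25) = 298.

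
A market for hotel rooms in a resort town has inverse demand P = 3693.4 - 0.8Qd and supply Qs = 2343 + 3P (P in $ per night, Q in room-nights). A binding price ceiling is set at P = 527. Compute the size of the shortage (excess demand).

Rewriting in direct form: Qd = 4616.75 - 1.25P.
Evaluating both curves at the ceiling price 527 gives Qd = 3958, Qs = 3924.
Shortage = Qd - Qs = 3958 - 3924 = 34.

Shortage = 34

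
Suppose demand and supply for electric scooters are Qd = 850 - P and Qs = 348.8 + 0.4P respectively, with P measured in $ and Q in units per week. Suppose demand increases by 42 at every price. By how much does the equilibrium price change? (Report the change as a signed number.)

ΔP = 30

Set Qd = Qs: 850 - P = 348.8 + 0.4P, so 501.2 = 1.4P and P* = 358.
Then Q* = 850 - 358 = 492.
After the shift, demand is Qd = 892 - P.
New equilibrium: 543.2 = 1.4P, so P = 388 and Q = 504.
ΔP = 388 - 358 = 30.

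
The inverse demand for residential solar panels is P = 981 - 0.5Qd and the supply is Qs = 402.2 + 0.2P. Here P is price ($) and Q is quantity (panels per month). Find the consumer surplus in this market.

Inverting to quantity form: Qd = 1962 - 2P.
Set Qd = Qs: 1962 - 2P = 402.2 + 0.2P, so 1559.8 = 2.2P and P* = 709.
Plugging P* into demand: Q* = 1962 - 2(709) = 544.
Demand choke price (Qd = 0): P = 1962/2 = 981. Consumer surplus = ½ × (981 - 709) × 544 = 73984.

Consumer surplus = 73984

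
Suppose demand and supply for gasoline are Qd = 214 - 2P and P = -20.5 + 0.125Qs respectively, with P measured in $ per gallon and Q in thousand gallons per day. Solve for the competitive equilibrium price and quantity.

Rewriting in direct form: Qs = 164 + 8P.
At equilibrium Qd = Qs, so 214 - 2P = 164 + 8P; collecting terms, 50 = 10P and P* = 5.
Substitute back: Q* = 214 - 2(5) = 204.

P* = 5, Q* = 204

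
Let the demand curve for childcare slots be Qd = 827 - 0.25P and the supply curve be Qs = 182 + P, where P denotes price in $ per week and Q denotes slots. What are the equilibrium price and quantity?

Equating demand and supply, 827 - 0.25P = 182 + P gives 1.25P = 645, so P* = 516.
Substitute back: Q* = 827 - 0.25(516) = 698.

P* = 516, Q* = 698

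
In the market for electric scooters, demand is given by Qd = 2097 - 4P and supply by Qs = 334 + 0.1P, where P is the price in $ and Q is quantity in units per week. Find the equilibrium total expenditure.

Total expenditure = 162110

The market clears where 2097 - 4P = 334 + 0.1P. Rearranging, 4.1P = 1763, hence P* = 430.
From the demand curve, Q* = 2097 - 4(430) = 377.
Total expenditure = P* × Q* = 430 × 377 = 162110.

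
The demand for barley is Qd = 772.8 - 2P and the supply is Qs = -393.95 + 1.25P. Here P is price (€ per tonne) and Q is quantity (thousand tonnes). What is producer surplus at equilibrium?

Equating demand and supply, 772.8 - 2P = -393.95 + 1.25P gives 3.25P = 1166.75, so P* = 359.
Then Q* = 772.8 - 2(359) = 54.8.
Supply choke price (Qs = 0): P = 315.16. Producer surplus = ½ × (359 - 315.16) × 54.8 = 1201.216.

Producer surplus = 1201.216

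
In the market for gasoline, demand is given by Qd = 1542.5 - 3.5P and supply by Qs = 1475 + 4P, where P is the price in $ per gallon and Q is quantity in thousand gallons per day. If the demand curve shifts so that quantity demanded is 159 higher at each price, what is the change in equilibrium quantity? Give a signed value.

At equilibrium Qd = Qs, so 1542.5 - 3.5P = 1475 + 4P; collecting terms, 67.5 = 7.5P and P* = 9.
Then Q* = 1542.5 - 3.5(9) = 1511.
After the shift, demand is Qd = 1701.5 - 3.5P.
The new intersection has 226.5 = 7.5P, i.e. P = 30.2, Q = 1595.8.
ΔQ = 1595.8 - 1511 = 84.8.

ΔQ = 84.8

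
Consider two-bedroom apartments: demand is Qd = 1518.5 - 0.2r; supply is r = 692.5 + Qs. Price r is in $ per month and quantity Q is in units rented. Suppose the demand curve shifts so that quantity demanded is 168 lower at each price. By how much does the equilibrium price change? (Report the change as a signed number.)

Δr = -140

Solving each curve for Q: Qs = -692.5 + r.
Set Qd = Qs: 1518.5 - 0.2r = -692.5 + r, so 2211 = 1.2r and r* = 1842.5.
Substitute back: Q* = 1518.5 - 0.2(1842.5) = 1150.
After the shift, demand is Qd = 1350.5 - 0.2r.
The new intersection has 2043 = 1.2r, i.e. r = 1702.5, Q = 1010.
Δr = 1702.5 - 1842.5 = -140.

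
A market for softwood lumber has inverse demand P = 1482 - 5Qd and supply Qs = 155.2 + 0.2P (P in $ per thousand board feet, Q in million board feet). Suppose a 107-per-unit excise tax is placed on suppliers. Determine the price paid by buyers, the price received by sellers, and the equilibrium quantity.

P_b = 406.5, P_s = 299.5, Q = 215.1

Inverting to quantity form: Qd = 296.4 - 0.2P.
With a tax of 107 on suppliers, they supply based on the net price P_s = P_b - 107, so Qs = 133.8 + 0.2P_b.
Equate demand and the shifted supply: 296.4 - 0.2P_b = 133.8 + 0.2P_b, giving 0.4P_b = 162.6, so P_b = 406.5.
So P_s = 299.5 and the quantity traded is Q = 296.4 - 0.2(406.5) = 215.1.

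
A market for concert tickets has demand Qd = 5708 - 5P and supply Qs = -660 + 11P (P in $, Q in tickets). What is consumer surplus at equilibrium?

At equilibrium Qd = Qs, so 5708 - 5P = -660 + 11P; collecting terms, 6368 = 16P and P* = 398.
Substitute back: Q* = 5708 - 5(398) = 3718.
Demand choke price (Qd = 0): P = 5708/5 = 1141.6. Consumer surplus = ½ × (1141.6 - 398) × 3718 = 1382352.4.

Consumer surplus = 1382352.4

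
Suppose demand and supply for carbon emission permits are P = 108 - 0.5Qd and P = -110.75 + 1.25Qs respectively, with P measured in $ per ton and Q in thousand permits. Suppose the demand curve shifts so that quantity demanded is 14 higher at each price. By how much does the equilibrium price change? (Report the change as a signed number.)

Rewriting in direct form: Qd = 216 - 2P and Qs = 88.6 + 0.8P.
At equilibrium Qd = Qs, so 216 - 2P = 88.6 + 0.8P; collecting terms, 127.4 = 2.8P and P* = 45.5.
From the demand curve, Q* = 216 - 2(45.5) = 125.
After the shift, demand is Qd = 230 - 2P.
The new intersection has 141.4 = 2.8P, i.e. P = 50.5, Q = 129.
ΔP = 50.5 - 45.5 = 5.

ΔP = 5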